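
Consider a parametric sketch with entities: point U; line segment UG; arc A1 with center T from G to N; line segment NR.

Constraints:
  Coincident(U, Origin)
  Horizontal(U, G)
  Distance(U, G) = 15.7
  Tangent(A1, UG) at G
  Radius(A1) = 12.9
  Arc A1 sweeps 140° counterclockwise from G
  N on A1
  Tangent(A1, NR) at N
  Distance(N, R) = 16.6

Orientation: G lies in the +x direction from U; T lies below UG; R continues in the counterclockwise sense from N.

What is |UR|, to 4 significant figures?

39.04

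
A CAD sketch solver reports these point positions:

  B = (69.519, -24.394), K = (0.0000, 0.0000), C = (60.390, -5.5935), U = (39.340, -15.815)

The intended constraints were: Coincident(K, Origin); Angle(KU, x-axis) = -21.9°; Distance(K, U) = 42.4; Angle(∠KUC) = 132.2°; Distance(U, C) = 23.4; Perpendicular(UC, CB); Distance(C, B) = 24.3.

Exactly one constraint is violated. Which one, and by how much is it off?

Distance(C, B) = 24.3 — off by 3.40.

K = (0.00, 0.00) ✓; KU at -21.90° ✓; |KU| = 42.40 ✓; ∠KUC = 132.2° ✓; |UC| = 23.40 ✓; ∠(UC, CB) = 90.00° ✓; |CB| = 20.90 ✗.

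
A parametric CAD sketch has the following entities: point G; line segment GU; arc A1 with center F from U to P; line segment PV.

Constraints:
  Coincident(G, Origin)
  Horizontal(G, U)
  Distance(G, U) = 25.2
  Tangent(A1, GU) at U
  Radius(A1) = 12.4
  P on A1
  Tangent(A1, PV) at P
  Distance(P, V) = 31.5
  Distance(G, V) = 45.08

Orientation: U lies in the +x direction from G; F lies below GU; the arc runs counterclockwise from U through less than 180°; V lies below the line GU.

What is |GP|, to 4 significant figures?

17.56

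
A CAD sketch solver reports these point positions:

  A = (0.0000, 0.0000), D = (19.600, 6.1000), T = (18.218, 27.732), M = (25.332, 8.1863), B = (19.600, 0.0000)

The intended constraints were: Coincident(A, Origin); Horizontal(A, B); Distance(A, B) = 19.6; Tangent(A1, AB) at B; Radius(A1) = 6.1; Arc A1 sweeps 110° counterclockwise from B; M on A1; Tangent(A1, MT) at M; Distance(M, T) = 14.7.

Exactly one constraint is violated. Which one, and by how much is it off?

Distance(M, T) = 14.7 — off by 6.10.

A = (0.00, 0.00) ✓; A.y = 0.00, B.y = 0.00 ✓; |AB| = 19.60 ✓; ∠(DB, BA) = 90.00° ✓; |DB| = 6.100 ✓; bearing(D→M) − bearing(D→B) = 110.0° ✓; |DM| = 6.100 ✓; ∠(DM, MT) = 90.00° ✓; |MT| = 20.80 ✗.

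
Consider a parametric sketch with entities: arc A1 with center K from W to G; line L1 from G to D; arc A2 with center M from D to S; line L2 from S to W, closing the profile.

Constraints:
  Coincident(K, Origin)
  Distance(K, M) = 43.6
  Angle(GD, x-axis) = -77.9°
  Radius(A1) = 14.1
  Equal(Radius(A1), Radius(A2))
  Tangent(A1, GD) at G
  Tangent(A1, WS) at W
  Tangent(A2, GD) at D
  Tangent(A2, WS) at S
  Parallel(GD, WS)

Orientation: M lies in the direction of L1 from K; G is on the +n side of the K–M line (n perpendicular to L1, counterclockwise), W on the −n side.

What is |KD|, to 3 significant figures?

45.8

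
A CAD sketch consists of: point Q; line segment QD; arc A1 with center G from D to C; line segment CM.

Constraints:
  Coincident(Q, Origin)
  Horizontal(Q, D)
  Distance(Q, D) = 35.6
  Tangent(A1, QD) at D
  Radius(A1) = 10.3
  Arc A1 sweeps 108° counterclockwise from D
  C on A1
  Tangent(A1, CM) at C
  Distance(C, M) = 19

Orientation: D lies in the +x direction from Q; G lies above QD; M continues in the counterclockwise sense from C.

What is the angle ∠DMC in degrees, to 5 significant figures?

25.090°

Q is at the origin; Q and D share the same y with |QD| = 35.6 and D on the +x side, so D = (35.600, 0.0000). A1 meets QD tangentially, so GD is at right angles to QD, so G = D + (0, 10.3) = (35.600, 10.300). On A1, D sits at bearing -90° from G; a 108° counterclockwise sweep puts C at bearing 18°, so C = G + 10.3·(cos 18°, sin 18°) = (45.396, 13.483). Since A1 is tangent to CM there, GC ⟂ CM, so CM runs along (−sin 18°, cos 18°); with |CM| = 19.0, M = (39.525, 31.553). Then cos ∠DMC = MD·MC / (|MD||MC|), giving 25.090°.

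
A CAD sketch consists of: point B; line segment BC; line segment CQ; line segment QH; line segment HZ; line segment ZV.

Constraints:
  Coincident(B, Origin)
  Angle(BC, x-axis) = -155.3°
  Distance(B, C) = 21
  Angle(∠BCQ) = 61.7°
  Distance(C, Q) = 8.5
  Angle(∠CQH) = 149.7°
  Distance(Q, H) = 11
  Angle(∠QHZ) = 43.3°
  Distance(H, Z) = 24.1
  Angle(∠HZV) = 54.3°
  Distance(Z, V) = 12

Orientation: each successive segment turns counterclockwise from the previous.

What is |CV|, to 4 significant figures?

0.8599

B is at the origin; BC runs at -155.3° with length 21.0, so C = (-19.08, -8.775). ∠BCQ = 61.7° gives CQ at -37.00° from the x-axis; with |CQ| = 8.5, Q = (-12.29, -13.89). ∠CQH = 149.7° gives QH at -6.700° from the x-axis; with |QH| = 11.0, H = (-1.365, -15.17). ∠QHZ = 43.3° gives HZ at 130.0° from the x-axis; with |HZ| = 24.1, Z = (-16.86, 3.288). ∠HZV = 54.3° gives ZV at -104.3° from the x-axis; with |ZV| = 12.0, V = (-19.82, -8.341). Then |CV| = |V − C| = 0.8599.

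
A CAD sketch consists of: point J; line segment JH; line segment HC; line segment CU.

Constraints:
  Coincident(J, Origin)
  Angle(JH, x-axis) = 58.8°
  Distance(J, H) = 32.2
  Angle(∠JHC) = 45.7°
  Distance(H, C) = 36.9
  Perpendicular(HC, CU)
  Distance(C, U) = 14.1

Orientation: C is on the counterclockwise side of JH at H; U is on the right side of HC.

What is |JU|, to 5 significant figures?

39.843

∠JHC = 45.7°, so HC runs at 58.8° + (180° − 45.7°) = 193.10° from the x-axis; with |HC| = 36.9, C = H + 36.9·(cos 193.10°, sin 193.10°) = (-19.259, 19.179). HC ⟂ CU; with |CU| = 14.1 on the right of HC, U = C + 14.1·(-0.22665, 0.97398) = (-22.455, 32.912). Then |JU| = |U − J| = 39.843.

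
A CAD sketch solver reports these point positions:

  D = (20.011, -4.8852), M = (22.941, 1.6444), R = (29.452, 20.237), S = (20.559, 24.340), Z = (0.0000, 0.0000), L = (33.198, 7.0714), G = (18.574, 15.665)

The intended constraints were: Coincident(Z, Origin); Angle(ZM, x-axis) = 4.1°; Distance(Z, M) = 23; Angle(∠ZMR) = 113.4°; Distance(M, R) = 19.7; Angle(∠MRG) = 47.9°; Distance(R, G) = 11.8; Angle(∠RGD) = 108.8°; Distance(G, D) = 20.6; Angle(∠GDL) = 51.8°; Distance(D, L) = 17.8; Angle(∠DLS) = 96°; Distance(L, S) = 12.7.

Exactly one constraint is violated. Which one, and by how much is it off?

Distance(L, S) = 12.7 — off by 8.70.

Z = (0.00, 0.00) ✓; ZM at 4.100° ✓; |ZM| = 23.00 ✓; ∠ZMR = 113.4° ✓; |MR| = 19.70 ✓; ∠MRG = 47.90° ✓; |RG| = 11.80 ✓; ∠RGD = 108.8° ✓; |GD| = 20.60 ✓; ∠GDL = 51.80° ✓; |DL| = 17.80 ✓; ∠DLS = 96.00° ✓; |LS| = 21.40 ✗.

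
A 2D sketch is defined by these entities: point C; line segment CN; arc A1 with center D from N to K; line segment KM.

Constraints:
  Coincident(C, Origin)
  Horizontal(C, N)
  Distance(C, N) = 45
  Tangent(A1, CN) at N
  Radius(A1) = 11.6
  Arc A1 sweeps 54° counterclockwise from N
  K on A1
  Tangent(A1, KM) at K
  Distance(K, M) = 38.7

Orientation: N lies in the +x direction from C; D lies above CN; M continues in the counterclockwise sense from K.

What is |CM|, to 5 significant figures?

85.158

C is at the origin; CN is horizontal with |CN| = 45.0 and N on the +x side, so N = (45.000, 0.0000). Tangency of A1 to CN means the radius DN is perpendicular to CN, so D = N + (0, 11.6) = (45.000, 11.600). On A1, N sits at bearing -90° from D; a 54° counterclockwise sweep puts K at bearing -36°, so K = D + 11.6·(cos -36°, sin -36°) = (54.385, 4.7817). Since A1 is tangent to KM there, DK ⟂ KM, so KM runs along (−sin -36°, cos -36°); with |KM| = 38.7, M = (77.132, 36.091). Then |CM| = |M − C| = 85.158.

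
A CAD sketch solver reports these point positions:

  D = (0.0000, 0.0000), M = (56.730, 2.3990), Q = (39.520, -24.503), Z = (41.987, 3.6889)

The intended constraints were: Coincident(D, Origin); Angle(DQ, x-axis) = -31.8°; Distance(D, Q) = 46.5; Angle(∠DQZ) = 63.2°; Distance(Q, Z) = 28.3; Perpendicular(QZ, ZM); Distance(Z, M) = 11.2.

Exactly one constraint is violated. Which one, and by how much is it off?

Distance(Z, M) = 11.2 — off by 3.60.

D = (0.00, 0.00) ✓; DQ at -31.80° ✓; |DQ| = 46.50 ✓; ∠DQZ = 63.20° ✓; |QZ| = 28.30 ✓; ∠(QZ, ZM) = 90.00° ✓; |ZM| = 14.80 ✗.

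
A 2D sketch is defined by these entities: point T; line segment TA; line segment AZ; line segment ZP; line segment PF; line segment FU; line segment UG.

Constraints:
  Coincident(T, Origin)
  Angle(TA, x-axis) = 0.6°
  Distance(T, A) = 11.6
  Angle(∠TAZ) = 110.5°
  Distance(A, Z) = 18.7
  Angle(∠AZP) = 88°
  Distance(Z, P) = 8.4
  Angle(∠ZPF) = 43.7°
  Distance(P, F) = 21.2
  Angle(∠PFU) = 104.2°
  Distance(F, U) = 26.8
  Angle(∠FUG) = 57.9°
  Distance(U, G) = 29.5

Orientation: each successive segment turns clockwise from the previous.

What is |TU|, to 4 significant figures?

46.76

T is at the origin; TA runs at 0.6° with length 11.6, so A = (11.60, 0.1215). ∠TAZ = 110.5° gives AZ at -68.90° from the x-axis; with |AZ| = 18.7, Z = (18.33, -17.32). ∠AZP = 88.0° gives ZP at -160.9° from the x-axis; with |ZP| = 8.4, P = (10.39, -20.07). ∠ZPF = 43.7° gives PF at 62.80° from the x-axis; with |PF| = 21.2, F = (20.08, -1.218). ∠PFU = 104.2° gives FU at -13.00° from the x-axis; with |FU| = 26.8, U = (46.20, -7.246). Then |TU| = |U − T| = 46.76.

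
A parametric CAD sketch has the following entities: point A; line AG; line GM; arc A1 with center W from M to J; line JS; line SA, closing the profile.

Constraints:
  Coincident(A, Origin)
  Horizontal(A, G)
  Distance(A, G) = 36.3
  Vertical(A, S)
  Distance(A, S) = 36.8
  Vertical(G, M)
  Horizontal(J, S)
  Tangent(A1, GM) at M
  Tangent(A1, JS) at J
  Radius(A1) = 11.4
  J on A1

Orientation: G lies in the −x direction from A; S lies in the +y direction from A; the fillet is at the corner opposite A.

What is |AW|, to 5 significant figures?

35.569

A is at the origin; A and G share the same y with |AG| = 36.3 and G on the −x side, so G = (-36.300, 0.0000). AS is vertical with |AS| = 36.8 and S on the +y side, so S = (0.0000, 36.800). The virtual corner opposite A is at (-36.300, 36.800). Since A1 is tangent to GM there, WM ⟂ GM and the tangent condition forces WJ to be normal to JS, with radius 11.4, so the center W sits 11.4 in from both sides at W = (-24.900, 25.400). Then |AW| = |W − A| = 35.569.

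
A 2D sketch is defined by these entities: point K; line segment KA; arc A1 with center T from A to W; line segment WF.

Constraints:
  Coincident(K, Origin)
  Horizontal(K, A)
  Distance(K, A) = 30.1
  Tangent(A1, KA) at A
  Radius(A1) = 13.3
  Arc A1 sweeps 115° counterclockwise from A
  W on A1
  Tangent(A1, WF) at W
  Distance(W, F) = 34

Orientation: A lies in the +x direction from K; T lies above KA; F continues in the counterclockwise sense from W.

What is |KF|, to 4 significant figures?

56.97

K is at the origin; KA is horizontal with |KA| = 30.1 and A on the +x side, so A = (30.10, 0.000). A1 meets KA tangentially, so TA is at right angles to KA, so T = A + (0, 13.3) = (30.10, 13.30). On A1, A sits at bearing -90° from T; a 115° counterclockwise sweep puts W at bearing 25°, so W = T + 13.3·(cos 25°, sin 25°) = (42.15, 18.92). Since A1 is tangent to WF there, TW ⟂ WF, so WF runs along (−sin 25°, cos 25°); with |WF| = 34.0, F = (27.78, 49.74). Then |KF| = |F − K| = 56.97.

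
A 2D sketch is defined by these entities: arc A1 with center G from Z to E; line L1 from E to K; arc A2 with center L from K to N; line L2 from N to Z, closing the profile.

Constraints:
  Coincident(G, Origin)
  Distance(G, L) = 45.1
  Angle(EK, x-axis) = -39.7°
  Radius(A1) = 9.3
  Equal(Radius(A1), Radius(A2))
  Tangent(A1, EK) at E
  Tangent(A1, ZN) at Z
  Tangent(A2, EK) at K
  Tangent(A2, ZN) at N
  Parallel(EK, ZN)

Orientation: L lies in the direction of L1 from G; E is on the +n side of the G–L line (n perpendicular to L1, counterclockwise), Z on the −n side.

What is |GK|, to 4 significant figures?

46.05

The slot axis is L1's direction at -39.7°, so u = (cos -39.7°, sin -39.7°) = (0.7694, -0.6388) and n = (−sin -39.7°, cos -39.7°) = (0.6388, 0.7694). G is at the origin and L lies 45.1 along u from G, so L = 45.1·u = (34.70, -28.81). Tangency of A1 to both parallel lines with radius 9.3 puts E and Z at G ± 9.3·n: E = (5.941, 7.155), Z = (-5.941, -7.155). Equal radii place K and N the same way about L: K = L + 9.3·n = (40.64, -21.65), N = L − 9.3·n = (28.76, -35.96). Then |GK| = |K − G| = 46.05.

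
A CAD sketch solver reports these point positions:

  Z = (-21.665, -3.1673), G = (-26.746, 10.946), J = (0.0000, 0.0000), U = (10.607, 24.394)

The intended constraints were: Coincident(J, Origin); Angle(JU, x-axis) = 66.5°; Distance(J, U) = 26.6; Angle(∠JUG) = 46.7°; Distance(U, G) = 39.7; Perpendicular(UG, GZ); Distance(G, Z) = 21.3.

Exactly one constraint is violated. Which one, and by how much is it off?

Distance(G, Z) = 21.3 — off by 6.30.

J = (0.00, 0.00) ✓; JU at 66.50° ✓; |JU| = 26.60 ✓; ∠JUG = 46.70° ✓; |UG| = 39.70 ✓; ∠(UG, GZ) = 90.00° ✓; |GZ| = 15.00 ✗.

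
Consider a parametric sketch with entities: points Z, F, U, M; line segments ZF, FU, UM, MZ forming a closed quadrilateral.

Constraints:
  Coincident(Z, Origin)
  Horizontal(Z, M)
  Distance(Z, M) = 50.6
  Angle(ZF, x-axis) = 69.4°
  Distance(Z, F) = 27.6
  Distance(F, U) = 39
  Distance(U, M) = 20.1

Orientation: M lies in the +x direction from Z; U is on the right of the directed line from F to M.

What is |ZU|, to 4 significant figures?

32.22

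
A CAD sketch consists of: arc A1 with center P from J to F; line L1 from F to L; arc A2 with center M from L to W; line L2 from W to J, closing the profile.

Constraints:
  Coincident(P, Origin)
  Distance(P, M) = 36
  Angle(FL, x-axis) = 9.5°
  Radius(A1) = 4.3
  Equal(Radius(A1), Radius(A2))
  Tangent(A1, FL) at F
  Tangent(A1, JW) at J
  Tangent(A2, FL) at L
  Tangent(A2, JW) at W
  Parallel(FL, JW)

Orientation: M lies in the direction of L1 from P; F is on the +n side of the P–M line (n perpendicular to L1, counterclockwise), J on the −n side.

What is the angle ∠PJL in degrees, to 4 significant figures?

76.56°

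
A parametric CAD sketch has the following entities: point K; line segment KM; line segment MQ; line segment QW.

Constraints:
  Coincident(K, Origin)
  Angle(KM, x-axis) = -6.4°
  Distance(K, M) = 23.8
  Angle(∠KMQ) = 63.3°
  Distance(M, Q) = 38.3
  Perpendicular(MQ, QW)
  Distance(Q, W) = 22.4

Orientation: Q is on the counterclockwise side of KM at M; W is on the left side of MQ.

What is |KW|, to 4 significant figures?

27.63

∠KMQ = 63.3°, so MQ runs at -6.4° + (180° − 63.3°) = 110.3° from the x-axis; with |MQ| = 38.3, Q = M + 38.3·(cos 110.3°, sin 110.3°) = (10.36, 33.27). MQ is perpendicular to QW; with |QW| = 22.4 on the left of MQ, W = Q + 22.4·(-0.9379, -0.3469) = (-10.64, 25.50). Then |KW| = |W − K| = 27.63.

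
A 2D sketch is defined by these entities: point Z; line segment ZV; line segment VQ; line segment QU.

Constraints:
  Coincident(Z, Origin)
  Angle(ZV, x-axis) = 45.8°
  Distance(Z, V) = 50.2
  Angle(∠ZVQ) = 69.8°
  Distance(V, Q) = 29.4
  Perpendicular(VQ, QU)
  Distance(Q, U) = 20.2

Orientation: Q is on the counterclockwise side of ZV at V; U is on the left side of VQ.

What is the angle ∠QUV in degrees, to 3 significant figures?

55.5°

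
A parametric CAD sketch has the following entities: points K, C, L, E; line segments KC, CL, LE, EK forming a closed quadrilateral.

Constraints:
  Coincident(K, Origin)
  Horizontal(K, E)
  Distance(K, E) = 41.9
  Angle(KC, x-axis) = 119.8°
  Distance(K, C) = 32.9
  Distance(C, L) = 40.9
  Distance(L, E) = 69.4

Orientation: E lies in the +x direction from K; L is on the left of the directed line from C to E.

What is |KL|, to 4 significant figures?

61.53

K is at the origin; KE is horizontal with |KE| = 41.9 and E in +x, so E = (41.9, 0). KC runs at 119.8° with |KC| = 32.9, so C = (-16.35, 28.55). L is determined by |CL| = 40.9 and |LE| = 69.4 together: it lies at the intersection of circle(C, 40.9) and circle(E, 69.4). With |CE| = 64.87, the foot of the radical line on CE is 8.206 from C and the perpendicular offset is √(40.9² − 8.206²) = 40.07. Taking the left-of-CE solution: L = (8.652, 60.92).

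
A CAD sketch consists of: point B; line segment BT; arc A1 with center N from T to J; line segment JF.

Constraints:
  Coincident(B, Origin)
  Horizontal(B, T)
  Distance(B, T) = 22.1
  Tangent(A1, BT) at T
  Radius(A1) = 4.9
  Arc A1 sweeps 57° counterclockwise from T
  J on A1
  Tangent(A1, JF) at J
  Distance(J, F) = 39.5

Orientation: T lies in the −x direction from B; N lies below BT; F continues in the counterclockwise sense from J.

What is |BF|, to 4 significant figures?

59.39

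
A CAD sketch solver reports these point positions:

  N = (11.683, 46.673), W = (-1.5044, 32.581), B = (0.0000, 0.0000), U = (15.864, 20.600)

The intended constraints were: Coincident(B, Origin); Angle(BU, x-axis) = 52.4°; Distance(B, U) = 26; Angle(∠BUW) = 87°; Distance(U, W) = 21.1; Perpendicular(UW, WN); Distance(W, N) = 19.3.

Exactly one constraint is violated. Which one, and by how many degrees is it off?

Perpendicular(UW, WN) — off by 8.50°.

B = (0.00, 0.00) ✓; BU at 52.40° ✓; |BU| = 26.00 ✓; ∠BUW = 87.00° ✓; |UW| = 21.10 ✓; ∠(UW, WN) = 98.50° ✗; |WN| = 19.30 ✓.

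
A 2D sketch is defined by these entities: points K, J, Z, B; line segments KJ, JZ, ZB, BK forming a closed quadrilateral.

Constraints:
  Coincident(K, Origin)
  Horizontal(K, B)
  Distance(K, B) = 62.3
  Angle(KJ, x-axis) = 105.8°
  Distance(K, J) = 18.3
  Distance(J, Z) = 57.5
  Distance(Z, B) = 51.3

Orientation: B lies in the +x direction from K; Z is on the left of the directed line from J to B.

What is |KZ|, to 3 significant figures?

65.0

K is at the origin; K and B share the same y with |KB| = 62.3 and B in +x, so B = (62.3, 0). KJ runs at 105.8° with |KJ| = 18.3, so J = (-4.98, 17.6). Z is determined by |JZ| = 57.5 and |ZB| = 51.3 together: it lies at the intersection of circle(J, 57.5) and circle(B, 51.3). With |JB| = 69.5, the foot of the radical line on JB is 39.6 from J and the perpendicular offset is √(57.5² − 39.6²) = 41.7. Taking the left-of-JB solution: Z = (43.9, 47.9).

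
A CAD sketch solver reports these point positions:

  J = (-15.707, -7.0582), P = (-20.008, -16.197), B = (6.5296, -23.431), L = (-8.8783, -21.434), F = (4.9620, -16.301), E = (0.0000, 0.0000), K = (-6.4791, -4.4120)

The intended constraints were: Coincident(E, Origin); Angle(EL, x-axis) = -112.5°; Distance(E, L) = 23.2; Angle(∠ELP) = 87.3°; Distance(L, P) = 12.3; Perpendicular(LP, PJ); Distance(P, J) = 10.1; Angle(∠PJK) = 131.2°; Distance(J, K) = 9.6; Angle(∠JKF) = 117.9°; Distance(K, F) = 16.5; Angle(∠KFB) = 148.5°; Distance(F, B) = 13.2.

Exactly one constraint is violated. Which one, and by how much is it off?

Distance(F, B) = 13.2 — off by 5.90.

E = (0.00, 0.00) ✓; EL at -112.5° ✓; |EL| = 23.20 ✓; ∠ELP = 87.30° ✓; |LP| = 12.30 ✓; ∠(LP, PJ) = 90.00° ✓; |PJ| = 10.10 ✓; ∠PJK = 131.2° ✓; |JK| = 9.600 ✓; ∠JKF = 117.9° ✓; |KF| = 16.50 ✓; ∠KFB = 148.5° ✓; |FB| = 7.300 ✗.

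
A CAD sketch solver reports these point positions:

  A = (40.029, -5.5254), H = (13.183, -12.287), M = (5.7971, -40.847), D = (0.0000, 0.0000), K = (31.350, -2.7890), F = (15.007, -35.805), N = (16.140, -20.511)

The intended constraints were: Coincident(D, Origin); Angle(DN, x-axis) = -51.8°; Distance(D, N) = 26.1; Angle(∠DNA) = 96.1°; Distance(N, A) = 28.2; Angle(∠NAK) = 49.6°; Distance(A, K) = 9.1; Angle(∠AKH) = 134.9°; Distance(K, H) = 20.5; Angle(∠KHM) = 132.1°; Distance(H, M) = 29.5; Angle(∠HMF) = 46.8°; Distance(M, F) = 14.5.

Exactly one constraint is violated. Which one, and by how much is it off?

Distance(M, F) = 14.5 — off by 4.00.

D = (0.00, 0.00) ✓; DN at -51.80° ✓; |DN| = 26.10 ✓; ∠DNA = 96.10° ✓; |NA| = 28.20 ✓; ∠NAK = 49.60° ✓; |AK| = 9.100 ✓; ∠AKH = 134.9° ✓; |KH| = 20.50 ✓; ∠KHM = 132.1° ✓; |HM| = 29.50 ✓; ∠HMF = 46.80° ✓; |MF| = 10.50 ✗.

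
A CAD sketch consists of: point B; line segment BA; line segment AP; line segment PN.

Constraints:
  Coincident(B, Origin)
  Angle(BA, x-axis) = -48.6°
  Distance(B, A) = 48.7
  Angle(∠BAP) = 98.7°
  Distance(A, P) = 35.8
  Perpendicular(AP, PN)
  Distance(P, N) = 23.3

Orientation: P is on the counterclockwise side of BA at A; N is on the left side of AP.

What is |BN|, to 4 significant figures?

49.80

B is at the origin; BA runs at -48.6° with length 48.7, so A = 48.7·(cos -48.6°, sin -48.6°) = (32.21, -36.53). ∠BAP = 98.7°, so AP runs at -48.6° + (180° − 98.7°) = 32.70° from the x-axis; with |AP| = 35.8, P = A + 35.8·(cos 32.70°, sin 32.70°) = (62.33, -17.19). AP is perpendicular to PN; with |PN| = 23.3 on the left of AP, N = P + 23.3·(-0.5402, 0.8415) = (49.74, 2.417). Then |BN| = |N − B| = 49.80.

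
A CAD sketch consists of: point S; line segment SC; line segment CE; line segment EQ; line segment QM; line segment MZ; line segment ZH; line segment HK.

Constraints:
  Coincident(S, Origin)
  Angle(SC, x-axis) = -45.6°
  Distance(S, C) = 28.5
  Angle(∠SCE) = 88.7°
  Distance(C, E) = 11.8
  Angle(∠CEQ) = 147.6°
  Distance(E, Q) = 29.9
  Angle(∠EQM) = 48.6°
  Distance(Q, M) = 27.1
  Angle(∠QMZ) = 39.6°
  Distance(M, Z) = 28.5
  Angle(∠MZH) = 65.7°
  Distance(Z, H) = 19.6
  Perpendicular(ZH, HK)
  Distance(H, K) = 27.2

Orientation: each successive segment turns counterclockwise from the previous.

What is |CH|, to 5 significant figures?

40.860

S is at the origin; SC runs at -45.6° with length 28.5, so C = (19.940, -20.362). ∠SCE = 88.7° gives CE at 45.700° from the x-axis; with |CE| = 11.8, E = (28.182, -11.917). ∠CEQ = 147.6° gives EQ at 78.100° from the x-axis; with |EQ| = 29.9, Q = (34.347, 17.340). ∠EQM = 48.6° gives QM at -150.50° from the x-axis; with |QM| = 27.1, M = (10.761, 3.9954). ∠QMZ = 39.6° gives MZ at -10.100° from the x-axis; with |MZ| = 28.5, Z = (38.819, -1.0025). ∠MZH = 65.7° gives ZH at 104.20° from the x-axis; with |ZH| = 19.6, H = (34.011, 17.999). Then |CH| = |H − C| = 40.860.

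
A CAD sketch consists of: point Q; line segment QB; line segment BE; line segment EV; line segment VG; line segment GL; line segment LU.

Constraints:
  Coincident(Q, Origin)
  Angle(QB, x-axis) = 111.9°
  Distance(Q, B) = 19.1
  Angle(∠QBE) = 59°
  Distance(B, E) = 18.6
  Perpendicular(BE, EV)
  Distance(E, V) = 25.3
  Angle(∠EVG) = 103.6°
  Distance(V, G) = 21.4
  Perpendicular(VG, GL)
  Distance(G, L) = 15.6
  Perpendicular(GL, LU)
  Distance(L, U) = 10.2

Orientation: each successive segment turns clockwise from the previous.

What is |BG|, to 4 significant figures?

30.41

Q is at the origin; QB runs at 111.9° with length 19.1, so B = (-7.124, 17.72). ∠QBE = 59.0° gives BE at -9.100° from the x-axis; with |BE| = 18.6, E = (11.24, 14.78). BE ⟂ EV, so EV runs at -99.10°; with |EV| = 25.3, V = (7.240, -10.20). ∠EVG = 103.6° gives VG at -175.5° from the x-axis; with |VG| = 21.4, G = (-14.09, -11.88). Then |BG| = |G − B| = 30.41.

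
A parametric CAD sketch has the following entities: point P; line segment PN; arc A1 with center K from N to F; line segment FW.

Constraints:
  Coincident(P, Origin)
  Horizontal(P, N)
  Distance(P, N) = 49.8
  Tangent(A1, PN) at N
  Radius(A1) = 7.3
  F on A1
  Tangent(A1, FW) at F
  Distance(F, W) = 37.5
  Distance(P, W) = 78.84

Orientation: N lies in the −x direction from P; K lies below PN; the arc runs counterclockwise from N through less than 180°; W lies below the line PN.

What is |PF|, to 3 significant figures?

57.1

P is at the origin; P and N share the same y with |PN| = 49.8 and N on the −x side, so N = (-49.8, 0.00). The tangent condition forces KN to be normal to PN, so K = N + (0, -7.3) = (-49.8, -7.30). Since KF ⟂ FW (tangency), |KW| = √(7.3² + 37.5²) = 38.2 regardless of where F sits on A1. So W lies on both circle(P, 78.84) and circle(K, 38.2); the below-PN intersection is W = (-67.1, -41.3). F is the foot of the tangent from W: F = (-56.8, -5.29).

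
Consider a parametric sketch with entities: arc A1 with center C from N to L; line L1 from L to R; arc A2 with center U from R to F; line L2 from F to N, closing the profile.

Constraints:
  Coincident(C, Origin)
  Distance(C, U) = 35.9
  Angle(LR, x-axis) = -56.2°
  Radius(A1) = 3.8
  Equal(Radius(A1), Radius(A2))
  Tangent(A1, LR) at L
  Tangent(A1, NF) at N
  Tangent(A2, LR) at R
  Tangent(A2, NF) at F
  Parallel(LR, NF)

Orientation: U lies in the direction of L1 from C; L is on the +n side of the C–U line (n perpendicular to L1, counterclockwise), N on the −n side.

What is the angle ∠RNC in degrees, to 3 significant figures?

78.0°

The slot axis is L1's direction at -56.2°, so u = (cos -56.2°, sin -56.2°) = (0.556, -0.831) and n = (−sin -56.2°, cos -56.2°) = (0.831, 0.556). C is at the origin and U lies 35.9 along u from C, so U = 35.9·u = (20.0, -29.8). Tangency of A1 to both parallel lines with radius 3.8 puts L and N at C ± 3.8·n: L = (3.16, 2.11), N = (-3.16, -2.11). Equal radii place R and F the same way about U: R = U + 3.8·n = (23.1, -27.7), F = U − 3.8·n = (16.8, -31.9). Then cos ∠RNC = NR·NC / (|NR||NC|), giving 78.0°.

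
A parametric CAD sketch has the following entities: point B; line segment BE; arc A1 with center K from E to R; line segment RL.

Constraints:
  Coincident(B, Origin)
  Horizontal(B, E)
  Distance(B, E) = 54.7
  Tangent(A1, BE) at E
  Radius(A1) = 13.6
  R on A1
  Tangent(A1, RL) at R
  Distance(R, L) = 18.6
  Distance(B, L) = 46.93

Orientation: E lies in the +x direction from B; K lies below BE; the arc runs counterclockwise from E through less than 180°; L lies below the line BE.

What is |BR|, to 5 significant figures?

42.767

Checks: |KE| = 13.60 ✓; |KR| = 13.60 ✓; ∠(KR, RL) = 90.00° ✓; |RL| = 18.60 ✓; |BL| = 46.93 ✓.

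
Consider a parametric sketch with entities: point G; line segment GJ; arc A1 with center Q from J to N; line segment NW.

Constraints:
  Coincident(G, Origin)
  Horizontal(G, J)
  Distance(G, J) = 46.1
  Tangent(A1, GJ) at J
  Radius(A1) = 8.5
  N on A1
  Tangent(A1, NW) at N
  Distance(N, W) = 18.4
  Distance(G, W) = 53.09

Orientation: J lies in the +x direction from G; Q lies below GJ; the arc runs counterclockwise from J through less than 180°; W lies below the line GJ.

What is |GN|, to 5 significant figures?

39.846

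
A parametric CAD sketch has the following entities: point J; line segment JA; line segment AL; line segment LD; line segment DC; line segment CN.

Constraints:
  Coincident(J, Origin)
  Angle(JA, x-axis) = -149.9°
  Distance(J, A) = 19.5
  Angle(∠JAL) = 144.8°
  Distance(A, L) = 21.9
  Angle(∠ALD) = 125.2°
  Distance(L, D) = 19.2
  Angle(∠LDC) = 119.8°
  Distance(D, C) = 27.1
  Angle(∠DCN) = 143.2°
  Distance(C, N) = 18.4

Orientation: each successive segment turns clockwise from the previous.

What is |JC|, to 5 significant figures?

47.371

J is at the origin; JA runs at -149.9° with length 19.5, so A = (-16.870, -9.7795). ∠JAL = 144.8° gives AL at 174.90° from the x-axis; with |AL| = 21.9, L = (-38.684, -7.8327). ∠ALD = 125.2° gives LD at 120.10° from the x-axis; with |LD| = 19.2, D = (-48.313, 8.7782). ∠LDC = 119.8° gives DC at 59.900° from the x-axis; with |DC| = 27.1, C = (-34.722, 32.224). Then |JC| = |C − J| = 47.371.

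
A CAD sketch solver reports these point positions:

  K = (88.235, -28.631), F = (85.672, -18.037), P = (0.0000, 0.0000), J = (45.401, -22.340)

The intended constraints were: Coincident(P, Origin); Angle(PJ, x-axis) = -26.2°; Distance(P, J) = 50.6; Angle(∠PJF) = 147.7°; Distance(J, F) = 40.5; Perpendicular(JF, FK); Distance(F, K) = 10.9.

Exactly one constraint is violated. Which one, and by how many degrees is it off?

Perpendicular(JF, FK) — off by 7.50°.

P = (0.00, 0.00) ✓; PJ at -26.20° ✓; |PJ| = 50.60 ✓; ∠PJF = 147.7° ✓; |JF| = 40.50 ✓; ∠(JF, FK) = 82.50° ✗; |FK| = 10.90 ✓.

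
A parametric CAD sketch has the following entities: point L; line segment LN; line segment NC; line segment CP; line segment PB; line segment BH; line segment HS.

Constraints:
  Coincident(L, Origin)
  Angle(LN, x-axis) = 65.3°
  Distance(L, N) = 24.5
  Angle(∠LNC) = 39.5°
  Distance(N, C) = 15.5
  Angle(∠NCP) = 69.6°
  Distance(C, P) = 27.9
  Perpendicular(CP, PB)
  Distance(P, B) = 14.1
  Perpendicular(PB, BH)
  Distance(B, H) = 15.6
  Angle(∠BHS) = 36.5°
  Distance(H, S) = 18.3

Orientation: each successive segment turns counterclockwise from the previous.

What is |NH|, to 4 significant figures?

6.910

L is at the origin; LN runs at 65.3° with length 24.5, so N = (10.24, 22.26). ∠LNC = 39.5° gives NC at -154.2° from the x-axis; with |NC| = 15.5, C = (-3.717, 15.51). ∠NCP = 69.6° gives CP at -43.80° from the x-axis; with |CP| = 27.9, P = (16.42, -3.798). CP ⟂ PB, so PB runs at 46.20°; with |PB| = 14.1, B = (26.18, 6.378). PB is perpendicular to BH, so BH runs at 136.2°; with |BH| = 15.6, H = (14.92, 17.18). Then |NH| = |H − N| = 6.910.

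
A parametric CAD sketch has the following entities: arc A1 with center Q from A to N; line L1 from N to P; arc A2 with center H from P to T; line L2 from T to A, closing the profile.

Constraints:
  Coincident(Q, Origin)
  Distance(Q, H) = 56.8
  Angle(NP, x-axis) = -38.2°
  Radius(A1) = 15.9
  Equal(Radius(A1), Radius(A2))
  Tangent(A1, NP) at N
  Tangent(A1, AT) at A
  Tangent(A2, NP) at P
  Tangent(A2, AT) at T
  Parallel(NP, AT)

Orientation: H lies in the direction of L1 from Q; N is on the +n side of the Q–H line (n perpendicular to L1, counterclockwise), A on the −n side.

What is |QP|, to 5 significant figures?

58.983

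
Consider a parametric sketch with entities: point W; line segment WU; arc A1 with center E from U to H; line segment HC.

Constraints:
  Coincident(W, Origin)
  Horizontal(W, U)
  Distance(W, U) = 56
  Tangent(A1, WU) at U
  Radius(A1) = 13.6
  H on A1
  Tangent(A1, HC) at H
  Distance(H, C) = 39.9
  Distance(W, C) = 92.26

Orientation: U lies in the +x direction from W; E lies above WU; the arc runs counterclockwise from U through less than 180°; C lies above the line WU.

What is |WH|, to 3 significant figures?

70.1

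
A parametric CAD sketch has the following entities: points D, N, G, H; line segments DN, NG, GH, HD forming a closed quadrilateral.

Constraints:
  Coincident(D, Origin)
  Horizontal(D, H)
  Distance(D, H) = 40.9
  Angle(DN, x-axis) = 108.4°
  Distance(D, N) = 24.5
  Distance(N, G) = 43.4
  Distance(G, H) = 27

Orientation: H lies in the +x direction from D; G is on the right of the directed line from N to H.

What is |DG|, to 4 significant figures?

21.03

Checks: |NG| = 43.40 ✓; |GH| = 27.00 ✓.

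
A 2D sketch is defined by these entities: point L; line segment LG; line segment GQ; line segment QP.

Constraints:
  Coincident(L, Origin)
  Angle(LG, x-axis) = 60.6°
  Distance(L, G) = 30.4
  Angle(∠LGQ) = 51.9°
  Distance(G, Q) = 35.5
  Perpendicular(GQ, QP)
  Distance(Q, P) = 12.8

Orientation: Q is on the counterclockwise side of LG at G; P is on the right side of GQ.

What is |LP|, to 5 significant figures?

40.359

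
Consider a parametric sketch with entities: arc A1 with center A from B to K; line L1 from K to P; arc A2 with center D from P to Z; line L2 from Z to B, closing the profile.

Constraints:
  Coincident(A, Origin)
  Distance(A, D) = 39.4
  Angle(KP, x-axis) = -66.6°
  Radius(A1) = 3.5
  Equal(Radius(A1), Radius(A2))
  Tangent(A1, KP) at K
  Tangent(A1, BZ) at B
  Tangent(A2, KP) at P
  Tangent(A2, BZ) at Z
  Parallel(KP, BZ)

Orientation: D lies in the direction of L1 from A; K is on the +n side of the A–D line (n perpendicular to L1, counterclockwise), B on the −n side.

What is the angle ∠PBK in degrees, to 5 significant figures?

79.926°

The slot axis is L1's direction at -66.6°, so u = (cos -66.6°, sin -66.6°) = (0.39715, -0.91775) and n = (−sin -66.6°, cos -66.6°) = (0.91775, 0.39715). A is at the origin and D lies 39.4 along u from A, so D = 39.4·u = (15.648, -36.160). Tangency of A1 to both parallel lines with radius 3.5 puts K and B at A ± 3.5·n: K = (3.2121, 1.3900), B = (-3.2121, -1.3900). Equal radii place P and Z the same way about D: P = D + 3.5·n = (18.860, -34.770), Z = D − 3.5·n = (12.435, -37.550). Then cos ∠PBK = BP·BK / (|BP||BK|), giving 79.926°.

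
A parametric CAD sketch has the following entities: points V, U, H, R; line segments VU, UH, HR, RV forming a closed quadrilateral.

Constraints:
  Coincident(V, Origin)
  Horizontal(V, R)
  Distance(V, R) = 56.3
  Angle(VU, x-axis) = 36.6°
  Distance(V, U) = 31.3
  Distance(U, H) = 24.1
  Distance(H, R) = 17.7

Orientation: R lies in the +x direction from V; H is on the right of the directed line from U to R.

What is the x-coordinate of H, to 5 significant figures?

38.647

Checks: V.y = 0.00, R.y = 0.00 ✓; |UH| = 24.10 ✓; |HR| = 17.70 ✓.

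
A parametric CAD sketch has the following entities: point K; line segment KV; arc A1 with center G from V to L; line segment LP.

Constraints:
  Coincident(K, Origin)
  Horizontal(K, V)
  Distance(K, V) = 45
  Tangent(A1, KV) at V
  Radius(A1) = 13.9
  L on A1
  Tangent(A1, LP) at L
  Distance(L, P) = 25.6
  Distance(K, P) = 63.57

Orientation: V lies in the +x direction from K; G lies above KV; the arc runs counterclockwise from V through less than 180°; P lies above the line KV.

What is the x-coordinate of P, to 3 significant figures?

46.8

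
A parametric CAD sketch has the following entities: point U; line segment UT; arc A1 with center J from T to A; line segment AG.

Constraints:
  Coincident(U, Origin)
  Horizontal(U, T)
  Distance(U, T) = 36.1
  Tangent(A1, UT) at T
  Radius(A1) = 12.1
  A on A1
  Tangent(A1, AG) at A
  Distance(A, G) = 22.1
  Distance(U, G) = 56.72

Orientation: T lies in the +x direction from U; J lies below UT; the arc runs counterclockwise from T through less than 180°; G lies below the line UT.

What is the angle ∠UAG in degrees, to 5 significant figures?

173.28°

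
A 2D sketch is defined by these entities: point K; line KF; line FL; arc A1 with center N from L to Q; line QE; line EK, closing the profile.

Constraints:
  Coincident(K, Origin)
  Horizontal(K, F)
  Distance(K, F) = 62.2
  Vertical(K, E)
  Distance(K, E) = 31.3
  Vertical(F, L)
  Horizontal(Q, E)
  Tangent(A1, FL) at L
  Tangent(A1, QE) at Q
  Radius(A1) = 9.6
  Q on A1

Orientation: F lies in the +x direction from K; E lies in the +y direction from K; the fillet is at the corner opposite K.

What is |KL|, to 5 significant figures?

65.877

The virtual corner opposite K is at (62.200, 31.300). The tangent condition forces NL to be normal to FL and tangency of A1 to QE means the radius NQ is perpendicular to QE, with radius 9.6, so the center N sits 9.6 in from both sides at N = (52.600, 21.700). That places the tangent points at L = (62.200, 21.700) on FL and Q = (52.600, 31.300) on QE. Then |KL| = |L − K| = 65.877.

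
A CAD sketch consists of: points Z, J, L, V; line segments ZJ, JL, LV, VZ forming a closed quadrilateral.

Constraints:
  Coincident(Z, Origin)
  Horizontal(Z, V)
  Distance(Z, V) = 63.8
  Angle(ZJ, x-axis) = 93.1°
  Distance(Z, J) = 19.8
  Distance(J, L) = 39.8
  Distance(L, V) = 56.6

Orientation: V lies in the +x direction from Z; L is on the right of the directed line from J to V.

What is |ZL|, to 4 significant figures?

21.05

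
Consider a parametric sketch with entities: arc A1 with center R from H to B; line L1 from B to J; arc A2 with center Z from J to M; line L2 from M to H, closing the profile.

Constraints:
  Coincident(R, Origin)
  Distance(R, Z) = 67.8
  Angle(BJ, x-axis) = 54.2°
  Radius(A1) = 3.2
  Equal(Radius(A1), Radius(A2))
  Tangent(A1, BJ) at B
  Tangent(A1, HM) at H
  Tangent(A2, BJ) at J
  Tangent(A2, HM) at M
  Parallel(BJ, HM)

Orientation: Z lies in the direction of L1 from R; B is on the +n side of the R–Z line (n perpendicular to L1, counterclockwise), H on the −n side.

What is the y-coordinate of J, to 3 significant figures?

56.9

Tangency of A1 to both parallel lines with radius 3.2 puts B and H at R ± 3.2·n: B = (-2.60, 1.87), H = (2.60, -1.87). Equal radii place J and M the same way about Z: J = Z + 3.2·n = (37.1, 56.9), M = Z − 3.2·n = (42.3, 53.1). So J.y = 56.9.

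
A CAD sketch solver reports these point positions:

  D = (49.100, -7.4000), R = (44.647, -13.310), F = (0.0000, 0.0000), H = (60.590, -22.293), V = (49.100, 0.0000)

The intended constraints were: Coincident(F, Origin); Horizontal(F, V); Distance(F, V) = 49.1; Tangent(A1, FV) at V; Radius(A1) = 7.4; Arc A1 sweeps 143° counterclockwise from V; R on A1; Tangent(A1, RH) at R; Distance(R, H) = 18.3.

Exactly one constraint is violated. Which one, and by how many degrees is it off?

Tangent(A1, RH) at R — off by 7.60°.

F = (0.00, 0.00) ✓; F.y = 0.00, V.y = 0.00 ✓; |FV| = 49.10 ✓; ∠(DV, VF) = 90.00° ✓; |DV| = 7.400 ✓; bearing(D→R) − bearing(D→V) = 143.0° ✓; |DR| = 7.400 ✓; ∠(DR, RH) = 82.40° ✗; |RH| = 18.30 ✓.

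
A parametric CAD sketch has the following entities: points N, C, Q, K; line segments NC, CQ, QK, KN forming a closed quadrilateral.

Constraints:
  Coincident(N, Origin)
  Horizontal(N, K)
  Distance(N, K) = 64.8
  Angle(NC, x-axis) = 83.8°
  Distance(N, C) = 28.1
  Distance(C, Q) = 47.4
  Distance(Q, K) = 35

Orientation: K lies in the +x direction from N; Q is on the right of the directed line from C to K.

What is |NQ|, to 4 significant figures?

32.89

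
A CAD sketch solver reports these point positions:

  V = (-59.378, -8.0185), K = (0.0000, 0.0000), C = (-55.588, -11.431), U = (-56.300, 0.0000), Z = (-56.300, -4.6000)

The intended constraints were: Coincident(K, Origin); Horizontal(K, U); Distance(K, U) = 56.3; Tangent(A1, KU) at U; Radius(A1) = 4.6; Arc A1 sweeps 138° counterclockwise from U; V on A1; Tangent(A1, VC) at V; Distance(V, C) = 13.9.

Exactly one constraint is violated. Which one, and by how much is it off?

Distance(V, C) = 13.9 — off by 8.80.

K = (0.00, 0.00) ✓; K.y = 0.00, U.y = 0.00 ✓; |KU| = 56.30 ✓; ∠(ZU, UK) = 90.00° ✓; |ZU| = 4.600 ✓; bearing(Z→V) − bearing(Z→U) = 138.0° ✓; |ZV| = 4.600 ✓; ∠(ZV, VC) = 90.00° ✓; |VC| = 5.100 ✗.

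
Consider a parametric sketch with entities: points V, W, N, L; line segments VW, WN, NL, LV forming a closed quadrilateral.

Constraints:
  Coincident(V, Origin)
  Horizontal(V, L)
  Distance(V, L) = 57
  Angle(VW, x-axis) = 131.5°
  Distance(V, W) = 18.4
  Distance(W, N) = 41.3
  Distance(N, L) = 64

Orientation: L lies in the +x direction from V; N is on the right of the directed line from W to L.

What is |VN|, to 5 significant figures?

26.134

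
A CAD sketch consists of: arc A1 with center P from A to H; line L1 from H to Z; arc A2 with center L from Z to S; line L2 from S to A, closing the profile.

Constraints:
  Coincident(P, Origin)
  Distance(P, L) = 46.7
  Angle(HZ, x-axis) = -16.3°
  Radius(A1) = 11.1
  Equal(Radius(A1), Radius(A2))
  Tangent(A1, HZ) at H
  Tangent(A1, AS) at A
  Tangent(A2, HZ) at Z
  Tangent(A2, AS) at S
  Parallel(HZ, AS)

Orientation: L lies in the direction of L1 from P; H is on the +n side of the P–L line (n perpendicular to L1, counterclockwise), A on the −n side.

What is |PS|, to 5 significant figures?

48.001

The slot axis is L1's direction at -16.3°, so u = (cos -16.3°, sin -16.3°) = (0.95981, -0.28067) and n = (−sin -16.3°, cos -16.3°) = (0.28067, 0.95981). P is at the origin and L lies 46.7 along u from P, so L = 46.7·u = (44.823, -13.107). Tangency of A1 to both parallel lines with radius 11.1 puts H and A at P ± 11.1·n: H = (3.1154, 10.654), A = (-3.1154, -10.654). Equal radii place Z and S the same way about L: Z = L + 11.1·n = (47.938, -2.4533), S = L − 11.1·n = (41.708, -23.761). Then |PS| = |S − P| = 48.001.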